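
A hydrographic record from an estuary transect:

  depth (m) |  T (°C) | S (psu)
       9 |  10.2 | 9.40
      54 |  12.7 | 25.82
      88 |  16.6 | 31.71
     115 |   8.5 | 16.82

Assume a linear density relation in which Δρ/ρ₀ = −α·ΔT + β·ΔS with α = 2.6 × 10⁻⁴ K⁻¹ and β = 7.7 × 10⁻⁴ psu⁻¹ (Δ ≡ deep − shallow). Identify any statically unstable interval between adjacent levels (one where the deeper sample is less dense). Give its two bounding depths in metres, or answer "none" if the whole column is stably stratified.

88–115 m

Evaluate Δρ/ρ₀ = −αΔT + βΔS across each adjacent pair:
  9–54 m: −αΔT+βΔS = −(2.6 × 10⁻⁴)(+2.5)+(7.7 × 10⁻⁴)(+16.42) = 0.012 → stable
  54–88 m: −αΔT+βΔS = −(2.6 × 10⁻⁴)(+3.9)+(7.7 × 10⁻⁴)(+5.89) = 3.5 × 10⁻³ → stable
  88–115 m: −αΔT+βΔS = −(2.6 × 10⁻⁴)(-8.1)+(7.7 × 10⁻⁴)(-14.89) = -9.4 × 10⁻³ → UNSTABLE
The 88–115 m interval has Δρ < 0: lighter water underlies denser water.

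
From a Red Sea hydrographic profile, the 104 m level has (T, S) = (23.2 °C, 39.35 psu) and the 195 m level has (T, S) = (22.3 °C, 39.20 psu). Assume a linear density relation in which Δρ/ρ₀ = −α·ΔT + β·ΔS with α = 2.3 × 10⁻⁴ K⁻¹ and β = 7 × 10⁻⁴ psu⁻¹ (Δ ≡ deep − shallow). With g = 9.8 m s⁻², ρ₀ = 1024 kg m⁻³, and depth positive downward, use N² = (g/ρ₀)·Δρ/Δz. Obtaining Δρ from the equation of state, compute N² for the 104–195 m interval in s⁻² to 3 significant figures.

1.10 × 10⁻⁵ s⁻²

ΔT = -0.9 K, ΔS = -0.15 psu (deep − shallow).
Δρ/ρ₀ = −αΔT + βΔS = 2.07 × 10⁻⁴ − 1.05 × 10⁻⁴ = 1.02 × 10⁻⁴, so Δρ ≈ 0.1044 kg m⁻³.
N² = (g/ρ₀)·Δρ/Δz = g·(Δρ/ρ₀)/Δz = 9.8 × 1.02 × 10⁻⁴ / 91 = 1.0985 × 10⁻⁵ s⁻² ≈ 1.10 × 10⁻⁵ s⁻².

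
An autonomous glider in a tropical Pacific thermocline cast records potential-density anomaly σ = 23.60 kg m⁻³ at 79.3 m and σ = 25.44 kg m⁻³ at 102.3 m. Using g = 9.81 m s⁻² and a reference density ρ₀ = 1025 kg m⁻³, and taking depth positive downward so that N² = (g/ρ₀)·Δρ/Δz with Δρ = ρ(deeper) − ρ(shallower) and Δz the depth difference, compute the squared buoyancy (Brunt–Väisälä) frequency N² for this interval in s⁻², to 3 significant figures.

7.66 × 10⁻⁴ s⁻²

Δρ = 1025.44 − 1023.60 = 1.84 kg m⁻³ over Δz = 102.3 − 79.3 = 23 m.
N² = (9.81/1025) × (1.84/23) = 7.6566 × 10⁻⁴ s⁻² ≈ 7.66 × 10⁻⁴ s⁻².
Since Δρ > 0 the layer is stably stratified.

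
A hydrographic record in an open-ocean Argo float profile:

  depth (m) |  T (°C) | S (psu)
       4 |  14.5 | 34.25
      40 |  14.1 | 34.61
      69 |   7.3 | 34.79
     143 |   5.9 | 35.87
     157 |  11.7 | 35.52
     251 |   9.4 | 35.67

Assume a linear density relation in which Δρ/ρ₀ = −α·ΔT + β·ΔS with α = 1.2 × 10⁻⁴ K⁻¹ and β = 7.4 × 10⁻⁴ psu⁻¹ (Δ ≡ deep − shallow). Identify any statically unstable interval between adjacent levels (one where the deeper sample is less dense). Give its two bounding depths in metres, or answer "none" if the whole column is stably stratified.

Evaluate Δρ/ρ₀ = −αΔT + βΔS across each adjacent pair:
  4–40 m: −αΔT+βΔS = −(1.2 × 10⁻⁴)(-0.4)+(7.4 × 10⁻⁴)(+0.36) = 3.1 × 10⁻⁴ → stable
  40–69 m: −αΔT+βΔS = −(1.2 × 10⁻⁴)(-6.8)+(7.4 × 10⁻⁴)(+0.18) = 9.5 × 10⁻⁴ → stable
  69–143 m: −αΔT+βΔS = −(1.2 × 10⁻⁴)(-1.4)+(7.4 × 10⁻⁴)(+1.08) = 9.7 × 10⁻⁴ → stable
  143–157 m: −αΔT+βΔS = −(1.2 × 10⁻⁴)(+5.8)+(7.4 × 10⁻⁴)(-0.35) = -9.5 × 10⁻⁴ → UNSTABLE
  157–251 m: −αΔT+βΔS = −(1.2 × 10⁻⁴)(-2.3)+(7.4 × 10⁻⁴)(+0.15) = 3.9 × 10⁻⁴ → stable
The 143–157 m interval has Δρ < 0: lighter water underlies denser water.

143–157 m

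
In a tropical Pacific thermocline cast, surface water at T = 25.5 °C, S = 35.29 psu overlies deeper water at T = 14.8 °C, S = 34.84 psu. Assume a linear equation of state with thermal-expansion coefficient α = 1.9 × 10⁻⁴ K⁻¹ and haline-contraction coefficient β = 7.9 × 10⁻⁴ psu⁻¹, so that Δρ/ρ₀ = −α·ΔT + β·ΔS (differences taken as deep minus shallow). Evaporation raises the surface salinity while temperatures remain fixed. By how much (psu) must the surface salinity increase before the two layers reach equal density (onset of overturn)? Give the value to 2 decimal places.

2.12 psu

Neutral buoyancy requires −α(T_deep − T_surf) + β(S_deep − S_surf′) = 0.
S_surf′ = S_deep − (α/β)·ΔT = 34.84 − (1.9 × 10⁻⁴/7.9 × 10⁻⁴)·(-10.7) = 37.4134 psu.
Increase required: 37.4134 − 35.29 = 2.1234 psu.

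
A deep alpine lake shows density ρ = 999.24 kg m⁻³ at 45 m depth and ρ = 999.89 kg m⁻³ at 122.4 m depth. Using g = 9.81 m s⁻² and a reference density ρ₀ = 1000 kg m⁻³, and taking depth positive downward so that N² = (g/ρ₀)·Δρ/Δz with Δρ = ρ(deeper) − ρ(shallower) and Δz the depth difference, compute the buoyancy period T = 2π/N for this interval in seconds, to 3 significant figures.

Δρ = 999.89 − 999.24 = 0.65 kg m⁻³ over Δz = 122.4 − 45 = 77.4 m.
N² = (9.81/1000) × (0.65/77.4) = 8.2384 × 10⁻⁵ s⁻².
N = √(8.2384 × 10⁻⁵) = 9.0766 × 10⁻³ rad s⁻¹, so T = 2π/N = 692.24 s ≈ 692 s.
N² > 0, so the interval is statically stable.

692 s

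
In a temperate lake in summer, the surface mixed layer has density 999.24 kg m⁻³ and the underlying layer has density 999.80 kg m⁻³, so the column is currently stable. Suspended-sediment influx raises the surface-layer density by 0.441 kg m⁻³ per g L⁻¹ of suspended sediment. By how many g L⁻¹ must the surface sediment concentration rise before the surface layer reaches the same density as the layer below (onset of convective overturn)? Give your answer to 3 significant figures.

1.27 g L⁻¹

Density deficit of the surface layer: 999.80 − 999.24 = 0.56 kg m⁻³.
Required change = 0.56 / 0.441 = 1.27 g L⁻¹.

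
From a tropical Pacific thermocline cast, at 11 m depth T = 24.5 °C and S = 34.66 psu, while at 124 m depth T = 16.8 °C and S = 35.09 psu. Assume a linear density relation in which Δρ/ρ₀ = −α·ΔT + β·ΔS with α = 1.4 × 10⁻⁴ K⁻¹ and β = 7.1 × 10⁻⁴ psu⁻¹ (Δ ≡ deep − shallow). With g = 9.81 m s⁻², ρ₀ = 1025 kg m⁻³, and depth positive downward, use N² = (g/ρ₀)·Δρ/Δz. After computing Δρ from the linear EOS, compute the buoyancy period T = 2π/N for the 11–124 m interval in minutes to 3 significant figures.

ΔT = -7.7 K, ΔS = +0.43 psu (deep − shallow).
Δρ/ρ₀ = −αΔT + βΔS = 1.078 × 10⁻³ + 3.053 × 10⁻⁴ = 1.3833 × 10⁻³, so Δρ ≈ 1.418 kg m⁻³.
N² = (g/ρ₀)·Δρ/Δz = g·(Δρ/ρ₀)/Δz = 9.81 × 1.3833 × 10⁻³ / 113 = 1.2009 × 10⁻⁴ s⁻².
N = √(1.2009 × 10⁻⁴) = 0.010959 rad s⁻¹ → T = 2π/N = 573.34 s = 9.5557 min ≈ 9.56 min.

9.56 min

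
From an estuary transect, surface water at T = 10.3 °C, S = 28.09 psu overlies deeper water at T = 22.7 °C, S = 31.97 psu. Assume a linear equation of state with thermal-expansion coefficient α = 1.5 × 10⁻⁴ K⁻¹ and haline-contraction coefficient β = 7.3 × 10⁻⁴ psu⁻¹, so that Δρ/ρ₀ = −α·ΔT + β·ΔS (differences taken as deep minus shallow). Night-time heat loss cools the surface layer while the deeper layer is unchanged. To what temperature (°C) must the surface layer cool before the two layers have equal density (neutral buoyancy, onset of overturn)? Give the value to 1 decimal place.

Neutral buoyancy requires Δρ = 0, i.e. −α(T_deep − T_surf′) + β(S_deep − S_surf) = 0.
T_surf′ = T_deep − (β/α)·ΔS = 22.7 − (7.3 × 10⁻⁴/1.5 × 10⁻⁴)·(+3.88) = 3.817 °C.
Cooling required: 10.3 − (3.817) = 6.483 °C.

3.8 °C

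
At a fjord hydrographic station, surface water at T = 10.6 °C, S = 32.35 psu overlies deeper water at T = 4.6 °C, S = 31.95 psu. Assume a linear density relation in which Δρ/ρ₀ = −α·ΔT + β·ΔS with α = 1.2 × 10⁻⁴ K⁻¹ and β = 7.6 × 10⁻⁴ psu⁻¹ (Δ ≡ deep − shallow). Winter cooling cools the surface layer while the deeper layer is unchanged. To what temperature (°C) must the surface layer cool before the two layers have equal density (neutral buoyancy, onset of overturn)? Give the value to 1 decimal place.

7.1 °C

Neutral buoyancy requires Δρ = 0, i.e. −α(T_deep − T_surf′) + β(S_deep − S_surf) = 0.
T_surf′ = T_deep − (β/α)·ΔS = 4.6 − (7.6 × 10⁻⁴/1.2 × 10⁻⁴)·(-0.40) = 7.133 °C.
Cooling required: 10.6 − (7.133) = 3.467 °C.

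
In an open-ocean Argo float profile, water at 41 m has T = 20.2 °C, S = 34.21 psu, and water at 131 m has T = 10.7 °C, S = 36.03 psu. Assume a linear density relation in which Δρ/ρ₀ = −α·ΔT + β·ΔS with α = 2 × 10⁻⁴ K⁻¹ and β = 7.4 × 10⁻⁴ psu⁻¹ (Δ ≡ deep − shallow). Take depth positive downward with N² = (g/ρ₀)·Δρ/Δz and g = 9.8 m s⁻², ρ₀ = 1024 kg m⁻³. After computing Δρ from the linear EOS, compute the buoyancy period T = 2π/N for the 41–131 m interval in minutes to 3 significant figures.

ΔT = -9.5 K, ΔS = +1.82 psu (deep − shallow).
Δρ/ρ₀ = −αΔT + βΔS = 1.90 × 10⁻³ + 1.3468 × 10⁻³ = 3.2468 × 10⁻³, so Δρ ≈ 3.325 kg m⁻³.
N² = (g/ρ₀)·Δρ/Δz = g·(Δρ/ρ₀)/Δz = 9.8 × 3.2468 × 10⁻³ / 90 = 3.5354 × 10⁻⁴ s⁻².
N = √(3.5354 × 10⁻⁴) = 0.018803 rad s⁻¹ → T = 2π/N = 334.16 s = 5.5693 min ≈ 5.57 min.

5.57 min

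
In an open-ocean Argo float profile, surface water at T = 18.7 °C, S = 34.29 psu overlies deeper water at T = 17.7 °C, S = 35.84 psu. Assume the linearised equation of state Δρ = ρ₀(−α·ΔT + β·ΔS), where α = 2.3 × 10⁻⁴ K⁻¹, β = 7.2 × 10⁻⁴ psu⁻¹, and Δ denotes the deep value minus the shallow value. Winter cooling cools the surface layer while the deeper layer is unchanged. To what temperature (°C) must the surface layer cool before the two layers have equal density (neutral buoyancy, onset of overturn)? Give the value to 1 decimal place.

12.8 °C

Neutral buoyancy requires Δρ = 0, i.e. −α(T_deep − T_surf′) + β(S_deep − S_surf) = 0.
T_surf′ = T_deep − (β/α)·ΔS = 17.7 − (7.2 × 10⁻⁴/2.3 × 10⁻⁴)·(+1.55) = 12.848 °C.
Cooling required: 18.7 − (12.848) = 5.852 °C.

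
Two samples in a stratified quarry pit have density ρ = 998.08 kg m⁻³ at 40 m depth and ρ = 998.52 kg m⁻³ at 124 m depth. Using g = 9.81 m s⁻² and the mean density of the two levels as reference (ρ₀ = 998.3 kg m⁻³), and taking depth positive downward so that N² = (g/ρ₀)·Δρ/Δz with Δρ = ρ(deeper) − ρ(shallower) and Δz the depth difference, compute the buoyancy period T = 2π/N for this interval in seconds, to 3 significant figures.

876 s

Δρ = 998.52 − 998.08 = 0.44 kg m⁻³ over Δz = 124 − 40 = 84 m.
N² = (9.81/998.3) × (0.44/84) = 5.1473 × 10⁻⁵ s⁻².
N = √(5.1473 × 10⁻⁵) = 7.1745 × 10⁻³ rad s⁻¹, so T = 2π/N = 875.77 s ≈ 876 s.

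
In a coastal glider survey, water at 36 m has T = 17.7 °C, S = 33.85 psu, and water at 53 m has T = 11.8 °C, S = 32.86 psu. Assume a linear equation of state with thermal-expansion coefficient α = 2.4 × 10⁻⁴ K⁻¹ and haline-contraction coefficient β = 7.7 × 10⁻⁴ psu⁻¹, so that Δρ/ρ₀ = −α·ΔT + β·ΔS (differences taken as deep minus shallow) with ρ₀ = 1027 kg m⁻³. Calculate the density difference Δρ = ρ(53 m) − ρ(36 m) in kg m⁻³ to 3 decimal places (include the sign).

+0.671 kg m⁻³

ΔT = -5.9 K, ΔS = -0.99 psu (deep − shallow).
Δρ/ρ₀ = −(2.4 × 10⁻⁴)(-5.9) + (7.7 × 10⁻⁴)(-0.99) = 6.537 × 10⁻⁴.
Δρ = 1027 × (6.537 × 10⁻⁴) = +0.671 kg m⁻³.
Positive Δρ: denser below, stable.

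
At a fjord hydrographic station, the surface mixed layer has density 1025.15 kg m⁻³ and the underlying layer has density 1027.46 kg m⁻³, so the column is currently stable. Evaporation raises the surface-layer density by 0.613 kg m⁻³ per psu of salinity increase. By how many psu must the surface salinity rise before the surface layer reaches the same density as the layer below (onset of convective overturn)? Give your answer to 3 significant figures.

3.77 psu

Density deficit of the surface layer: 1027.46 − 1025.15 = 2.31 kg m⁻³.
Required change = 2.31 / 0.613 = 3.77 psu.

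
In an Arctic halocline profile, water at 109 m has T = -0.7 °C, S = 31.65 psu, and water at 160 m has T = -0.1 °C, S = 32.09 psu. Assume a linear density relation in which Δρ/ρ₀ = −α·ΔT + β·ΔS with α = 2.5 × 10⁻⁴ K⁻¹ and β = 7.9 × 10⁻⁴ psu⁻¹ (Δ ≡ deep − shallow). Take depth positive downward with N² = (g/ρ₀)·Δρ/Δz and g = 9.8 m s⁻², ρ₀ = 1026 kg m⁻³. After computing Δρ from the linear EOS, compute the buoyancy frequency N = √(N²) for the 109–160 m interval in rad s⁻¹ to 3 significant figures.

6.16 × 10⁻³ rad s⁻¹

ΔT = +0.6 K, ΔS = +0.44 psu (deep − shallow).
Δρ/ρ₀ = −αΔT + βΔS = -1.50 × 10⁻⁴ + 3.476 × 10⁻⁴ = 1.976 × 10⁻⁴, so Δρ ≈ 0.2027 kg m⁻³.
N² = (g/ρ₀)·Δρ/Δz = g·(Δρ/ρ₀)/Δz = 9.8 × 1.976 × 10⁻⁴ / 51 = 3.7970 × 10⁻⁵ s⁻².
N = √(3.7970 × 10⁻⁵) = 6.1620 × 10⁻³ rad s⁻¹ ≈ 6.16 × 10⁻³ rad s⁻¹.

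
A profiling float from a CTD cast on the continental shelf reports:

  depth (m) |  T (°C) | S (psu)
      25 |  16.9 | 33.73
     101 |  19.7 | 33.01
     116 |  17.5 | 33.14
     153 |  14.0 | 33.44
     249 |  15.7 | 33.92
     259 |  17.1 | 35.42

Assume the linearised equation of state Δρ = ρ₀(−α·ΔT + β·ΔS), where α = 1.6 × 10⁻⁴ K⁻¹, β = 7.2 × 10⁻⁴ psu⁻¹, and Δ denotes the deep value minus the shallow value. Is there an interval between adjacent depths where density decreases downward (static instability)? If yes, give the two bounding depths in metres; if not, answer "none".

Evaluate Δρ/ρ₀ = −αΔT + βΔS across each adjacent pair:
  25–101 m: −αΔT+βΔS = −(1.6 × 10⁻⁴)(+2.8)+(7.2 × 10⁻⁴)(-0.72) = -9.7 × 10⁻⁴ → UNSTABLE
  101–116 m: −αΔT+βΔS = −(1.6 × 10⁻⁴)(-2.2)+(7.2 × 10⁻⁴)(+0.13) = 4.5 × 10⁻⁴ → stable
  116–153 m: −αΔT+βΔS = −(1.6 × 10⁻⁴)(-3.5)+(7.2 × 10⁻⁴)(+0.30) = 7.8 × 10⁻⁴ → stable
  153–249 m: −αΔT+βΔS = −(1.6 × 10⁻⁴)(+1.7)+(7.2 × 10⁻⁴)(+0.48) = 7.4 × 10⁻⁵ → stable
  249–259 m: −αΔT+βΔS = −(1.6 × 10⁻⁴)(+1.4)+(7.2 × 10⁻⁴)(+1.50) = 8.6 × 10⁻⁴ → stable
The 25–101 m interval has Δρ < 0: lighter water underlies denser water.

25–101 m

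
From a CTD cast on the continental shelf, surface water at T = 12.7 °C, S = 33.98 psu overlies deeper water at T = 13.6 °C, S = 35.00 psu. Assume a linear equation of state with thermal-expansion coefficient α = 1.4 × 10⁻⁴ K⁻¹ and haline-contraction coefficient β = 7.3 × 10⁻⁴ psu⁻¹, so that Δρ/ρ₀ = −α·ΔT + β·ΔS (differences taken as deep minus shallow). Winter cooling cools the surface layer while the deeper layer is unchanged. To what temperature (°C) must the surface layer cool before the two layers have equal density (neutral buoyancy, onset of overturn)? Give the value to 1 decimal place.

8.3 °C

Neutral buoyancy requires Δρ = 0, i.e. −α(T_deep − T_surf′) + β(S_deep − S_surf) = 0.
T_surf′ = T_deep − (β/α)·ΔS = 13.6 − (7.3 × 10⁻⁴/1.4 × 10⁻⁴)·(+1.02) = 8.281 °C.
Cooling required: 12.7 − (8.281) = 4.419 °C.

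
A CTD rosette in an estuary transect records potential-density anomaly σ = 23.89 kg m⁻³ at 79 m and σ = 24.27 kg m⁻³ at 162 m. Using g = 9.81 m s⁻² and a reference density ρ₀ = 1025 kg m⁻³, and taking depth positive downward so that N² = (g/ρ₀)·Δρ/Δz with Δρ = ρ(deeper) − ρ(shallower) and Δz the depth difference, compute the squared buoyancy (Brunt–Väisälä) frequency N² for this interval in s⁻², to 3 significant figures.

4.38 × 10⁻⁵ s⁻²

Δρ = 1024.27 − 1023.89 = 0.38 kg m⁻³ over Δz = 162 − 79 = 83 m.
N² = (9.81/1025) × (0.38/83) = 4.3818 × 10⁻⁵ s⁻² ≈ 4.38 × 10⁻⁵ s⁻².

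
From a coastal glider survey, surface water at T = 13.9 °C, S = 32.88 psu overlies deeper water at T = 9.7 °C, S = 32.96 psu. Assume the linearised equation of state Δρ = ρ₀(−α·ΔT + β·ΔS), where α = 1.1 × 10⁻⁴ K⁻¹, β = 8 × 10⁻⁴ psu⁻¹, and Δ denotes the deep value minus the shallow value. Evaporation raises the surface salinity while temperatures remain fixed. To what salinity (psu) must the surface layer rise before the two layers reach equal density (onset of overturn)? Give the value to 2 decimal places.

33.54 psu

Neutral buoyancy requires −α(T_deep − T_surf) + β(S_deep − S_surf′) = 0.
S_surf′ = S_deep − (α/β)·ΔT = 32.96 − (1.1 × 10⁻⁴/8 × 10⁻⁴)·(-4.2) = 33.5375 psu.
Increase required: 33.5375 − 32.88 = 0.6575 psu.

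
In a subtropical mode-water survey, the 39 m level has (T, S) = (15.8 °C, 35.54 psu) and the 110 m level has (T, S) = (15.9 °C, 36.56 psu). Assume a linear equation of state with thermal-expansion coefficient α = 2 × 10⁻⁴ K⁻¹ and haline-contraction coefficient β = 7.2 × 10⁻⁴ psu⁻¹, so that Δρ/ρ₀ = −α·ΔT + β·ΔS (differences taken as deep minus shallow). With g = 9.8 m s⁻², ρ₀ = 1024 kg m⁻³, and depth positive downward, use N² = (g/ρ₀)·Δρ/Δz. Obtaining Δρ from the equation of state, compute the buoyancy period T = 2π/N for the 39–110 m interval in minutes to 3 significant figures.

ΔT = +0.1 K, ΔS = +1.02 psu (deep − shallow).
Δρ/ρ₀ = −αΔT + βΔS = -2.00 × 10⁻⁵ + 7.344 × 10⁻⁴ = 7.144 × 10⁻⁴, so Δρ ≈ 0.7315 kg m⁻³.
N² = (g/ρ₀)·Δρ/Δz = g·(Δρ/ρ₀)/Δz = 9.8 × 7.144 × 10⁻⁴ / 71 = 9.8607 × 10⁻⁵ s⁻².
N = √(9.8607 × 10⁻⁵) = 9.9301 × 10⁻³ rad s⁻¹ → T = 2π/N = 632.74 s = 10.546 min ≈ 10.5 min.

10.5 min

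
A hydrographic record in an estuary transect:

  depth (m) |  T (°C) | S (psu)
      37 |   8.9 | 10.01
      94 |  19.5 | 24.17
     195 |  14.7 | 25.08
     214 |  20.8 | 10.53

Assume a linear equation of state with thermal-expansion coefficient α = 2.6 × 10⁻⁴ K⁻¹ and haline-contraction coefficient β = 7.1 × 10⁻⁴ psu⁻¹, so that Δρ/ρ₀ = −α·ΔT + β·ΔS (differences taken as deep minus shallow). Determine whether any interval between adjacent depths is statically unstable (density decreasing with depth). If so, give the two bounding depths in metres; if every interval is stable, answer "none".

195–214 m

Evaluate Δρ/ρ₀ = −αΔT + βΔS across each adjacent pair:
  37–94 m: −αΔT+βΔS = −(2.6 × 10⁻⁴)(+10.6)+(7.1 × 10⁻⁴)(+14.16) = 7.3 × 10⁻³ → stable
  94–195 m: −αΔT+βΔS = −(2.6 × 10⁻⁴)(-4.8)+(7.1 × 10⁻⁴)(+0.91) = 1.9 × 10⁻³ → stable
  195–214 m: −αΔT+βΔS = −(2.6 × 10⁻⁴)(+6.1)+(7.1 × 10⁻⁴)(-14.55) = -0.012 → UNSTABLE
The 195–214 m interval has Δρ < 0: lighter water underlies denser water.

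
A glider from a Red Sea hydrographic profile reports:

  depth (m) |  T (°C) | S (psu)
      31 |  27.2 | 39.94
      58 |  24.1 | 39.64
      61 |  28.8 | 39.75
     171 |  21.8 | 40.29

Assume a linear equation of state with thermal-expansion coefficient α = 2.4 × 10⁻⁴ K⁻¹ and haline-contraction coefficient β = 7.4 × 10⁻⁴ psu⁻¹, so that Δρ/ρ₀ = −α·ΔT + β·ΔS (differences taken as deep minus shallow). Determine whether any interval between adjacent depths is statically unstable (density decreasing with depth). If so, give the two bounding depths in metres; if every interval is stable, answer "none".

58–61 m

Evaluate Δρ/ρ₀ = −αΔT + βΔS across each adjacent pair:
  31–58 m: −αΔT+βΔS = −(2.4 × 10⁻⁴)(-3.1)+(7.4 × 10⁻⁴)(-0.30) = 5.2 × 10⁻⁴ → stable
  58–61 m: −αΔT+βΔS = −(2.4 × 10⁻⁴)(+4.7)+(7.4 × 10⁻⁴)(+0.11) = -1.0 × 10⁻³ → UNSTABLE
  61–171 m: −αΔT+βΔS = −(2.4 × 10⁻⁴)(-7.0)+(7.4 × 10⁻⁴)(+0.54) = 2.1 × 10⁻³ → stable
The 58–61 m interval has Δρ < 0: lighter water underlies denser water.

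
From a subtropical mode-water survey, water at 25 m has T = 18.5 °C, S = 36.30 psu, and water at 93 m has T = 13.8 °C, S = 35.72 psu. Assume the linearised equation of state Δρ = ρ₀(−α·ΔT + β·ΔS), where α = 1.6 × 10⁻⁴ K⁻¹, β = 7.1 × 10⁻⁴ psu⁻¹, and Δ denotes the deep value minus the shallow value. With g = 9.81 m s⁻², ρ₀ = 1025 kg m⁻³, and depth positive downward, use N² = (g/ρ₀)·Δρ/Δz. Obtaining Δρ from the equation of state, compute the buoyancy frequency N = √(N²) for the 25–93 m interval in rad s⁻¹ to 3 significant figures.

7.01 × 10⁻³ rad s⁻¹

ΔT = -4.7 K, ΔS = -0.58 psu (deep − shallow).
Δρ/ρ₀ = −αΔT + βΔS = 7.52 × 10⁻⁴ − 4.118 × 10⁻⁴ = 3.402 × 10⁻⁴, so Δρ ≈ 0.3487 kg m⁻³.
N² = (g/ρ₀)·Δρ/Δz = g·(Δρ/ρ₀)/Δz = 9.81 × 3.402 × 10⁻⁴ / 68 = 4.9079 × 10⁻⁵ s⁻².
N = √(4.9079 × 10⁻⁵) = 7.0056 × 10⁻³ rad s⁻¹ ≈ 7.01 × 10⁻³ rad s⁻¹.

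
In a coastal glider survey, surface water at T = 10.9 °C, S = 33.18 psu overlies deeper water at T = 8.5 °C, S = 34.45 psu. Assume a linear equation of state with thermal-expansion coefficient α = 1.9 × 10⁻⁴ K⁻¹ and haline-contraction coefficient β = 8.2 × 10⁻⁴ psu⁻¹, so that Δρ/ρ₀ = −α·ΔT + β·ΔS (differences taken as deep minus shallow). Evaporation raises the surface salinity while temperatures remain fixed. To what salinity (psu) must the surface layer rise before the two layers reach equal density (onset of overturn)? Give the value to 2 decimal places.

Neutral buoyancy requires −α(T_deep − T_surf) + β(S_deep − S_surf′) = 0.
S_surf′ = S_deep − (α/β)·ΔT = 34.45 − (1.9 × 10⁻⁴/8.2 × 10⁻⁴)·(-2.4) = 35.0061 psu.
Increase required: 35.0061 − 33.18 = 1.8261 psu.

35.01 psu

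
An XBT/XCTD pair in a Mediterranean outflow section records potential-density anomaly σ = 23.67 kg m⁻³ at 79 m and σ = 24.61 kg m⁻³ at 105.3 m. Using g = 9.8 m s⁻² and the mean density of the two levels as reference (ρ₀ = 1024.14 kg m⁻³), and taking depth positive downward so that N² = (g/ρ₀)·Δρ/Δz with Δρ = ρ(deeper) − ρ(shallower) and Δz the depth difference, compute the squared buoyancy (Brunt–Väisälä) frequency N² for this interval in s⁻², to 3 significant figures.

3.42 × 10⁻⁴ s⁻²

Δρ = 1024.61 − 1023.67 = 0.94 kg m⁻³ over Δz = 105.3 − 79 = 26.3 m.
N² = (9.8/1024.14) × (0.94/26.3) = 3.4201 × 10⁻⁴ s⁻² ≈ 3.42 × 10⁻⁴ s⁻².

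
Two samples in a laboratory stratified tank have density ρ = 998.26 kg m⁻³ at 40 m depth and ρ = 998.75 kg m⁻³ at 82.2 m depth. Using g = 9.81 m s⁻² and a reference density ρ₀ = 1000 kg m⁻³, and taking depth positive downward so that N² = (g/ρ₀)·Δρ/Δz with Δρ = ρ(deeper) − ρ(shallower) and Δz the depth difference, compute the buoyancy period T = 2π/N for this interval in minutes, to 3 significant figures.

Δρ = 998.75 − 998.26 = 0.49 kg m⁻³ over Δz = 82.2 − 40 = 42.2 m.
N² = (9.81/1000) × (0.49/42.2) = 1.1391 × 10⁻⁴ s⁻².
N = √(1.1391 × 10⁻⁴) = 0.010673 rad s⁻¹, so T = 2π/N = 588.70 s = 9.8117 min ≈ 9.81 min.
N² > 0, so the interval is statically stable.

9.81 min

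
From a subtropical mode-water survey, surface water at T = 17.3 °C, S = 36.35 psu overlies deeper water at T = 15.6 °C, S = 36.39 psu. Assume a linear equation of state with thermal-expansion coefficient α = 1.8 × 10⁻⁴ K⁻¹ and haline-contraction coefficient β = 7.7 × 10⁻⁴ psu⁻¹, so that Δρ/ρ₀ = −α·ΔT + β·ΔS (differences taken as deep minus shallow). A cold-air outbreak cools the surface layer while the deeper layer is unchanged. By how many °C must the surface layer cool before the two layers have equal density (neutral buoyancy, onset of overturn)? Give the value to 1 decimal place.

Neutral buoyancy requires Δρ = 0, i.e. −α(T_deep − T_surf′) + β(S_deep − S_surf) = 0.
T_surf′ = T_deep − (β/α)·ΔS = 15.6 − (7.7 × 10⁻⁴/1.8 × 10⁻⁴)·(+0.04) = 15.429 °C.
Cooling required: 17.3 − (15.429) = 1.871 °C.

1.9 °C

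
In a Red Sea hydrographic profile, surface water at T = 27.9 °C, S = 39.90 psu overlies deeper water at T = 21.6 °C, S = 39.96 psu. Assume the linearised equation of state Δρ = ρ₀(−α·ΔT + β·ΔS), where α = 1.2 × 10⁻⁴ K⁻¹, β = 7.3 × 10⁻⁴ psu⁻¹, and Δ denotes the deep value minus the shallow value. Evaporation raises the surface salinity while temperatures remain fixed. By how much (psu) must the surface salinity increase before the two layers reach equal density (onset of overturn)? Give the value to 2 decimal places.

Neutral buoyancy requires −α(T_deep − T_surf) + β(S_deep − S_surf′) = 0.
S_surf′ = S_deep − (α/β)·ΔT = 39.96 − (1.2 × 10⁻⁴/7.3 × 10⁻⁴)·(-6.3) = 40.9956 psu.
Increase required: 40.9956 − 39.90 = 1.0956 psu.

1.10 psu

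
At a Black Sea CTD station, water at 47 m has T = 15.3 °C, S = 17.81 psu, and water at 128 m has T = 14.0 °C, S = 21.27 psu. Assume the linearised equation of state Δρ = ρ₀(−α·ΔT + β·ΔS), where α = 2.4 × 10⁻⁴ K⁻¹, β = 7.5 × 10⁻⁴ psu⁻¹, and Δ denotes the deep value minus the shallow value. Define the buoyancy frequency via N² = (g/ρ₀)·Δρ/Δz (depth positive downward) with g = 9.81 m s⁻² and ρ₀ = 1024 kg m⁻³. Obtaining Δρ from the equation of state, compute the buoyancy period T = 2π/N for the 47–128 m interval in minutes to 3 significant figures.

5.58 min

ΔT = -1.3 K, ΔS = +3.46 psu (deep − shallow).
Δρ/ρ₀ = −αΔT + βΔS = 3.12 × 10⁻⁴ + 2.595 × 10⁻³ = 2.907 × 10⁻³, so Δρ ≈ 2.977 kg m⁻³.
N² = (g/ρ₀)·Δρ/Δz = g·(Δρ/ρ₀)/Δz = 9.81 × 2.907 × 10⁻³ / 81 = 3.5207 × 10⁻⁴ s⁻².
N = √(3.5207 × 10⁻⁴) = 0.018764 rad s⁻¹ → T = 2π/N = 334.85 s = 5.5808 min ≈ 5.58 min.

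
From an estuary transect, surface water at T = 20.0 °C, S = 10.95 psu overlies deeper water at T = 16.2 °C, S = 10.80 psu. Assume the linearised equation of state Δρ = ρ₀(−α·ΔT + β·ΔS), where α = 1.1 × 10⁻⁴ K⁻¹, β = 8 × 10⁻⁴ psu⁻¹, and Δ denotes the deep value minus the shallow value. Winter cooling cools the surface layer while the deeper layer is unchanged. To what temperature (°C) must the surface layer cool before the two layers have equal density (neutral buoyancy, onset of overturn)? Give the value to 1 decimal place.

17.3 °C

Neutral buoyancy requires Δρ = 0, i.e. −α(T_deep − T_surf′) + β(S_deep − S_surf) = 0.
T_surf′ = T_deep − (β/α)·ΔS = 16.2 − (8 × 10⁻⁴/1.1 × 10⁻⁴)·(-0.15) = 17.291 °C.
Cooling required: 20.0 − (17.291) = 2.709 °C.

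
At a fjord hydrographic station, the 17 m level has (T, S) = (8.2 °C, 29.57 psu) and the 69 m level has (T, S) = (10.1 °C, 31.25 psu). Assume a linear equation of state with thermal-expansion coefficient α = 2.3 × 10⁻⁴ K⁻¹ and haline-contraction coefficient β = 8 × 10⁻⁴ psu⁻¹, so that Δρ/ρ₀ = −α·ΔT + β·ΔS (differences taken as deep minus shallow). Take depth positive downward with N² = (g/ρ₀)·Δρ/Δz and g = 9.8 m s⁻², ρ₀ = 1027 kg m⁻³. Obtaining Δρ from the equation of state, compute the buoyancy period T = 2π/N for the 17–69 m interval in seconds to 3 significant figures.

481 s

ΔT = +1.9 K, ΔS = +1.68 psu (deep − shallow).
Δρ/ρ₀ = −αΔT + βΔS = -4.37 × 10⁻⁴ + 1.344 × 10⁻³ = 9.07 × 10⁻⁴, so Δρ ≈ 0.9315 kg m⁻³.
N² = (g/ρ₀)·Δρ/Δz = g·(Δρ/ρ₀)/Δz = 9.8 × 9.07 × 10⁻⁴ / 52 = 1.7093 × 10⁻⁴ s⁻².
N = √(1.7093 × 10⁻⁴) = 0.013074 rad s⁻¹ → T = 2π/N = 480.59 s ≈ 481 s.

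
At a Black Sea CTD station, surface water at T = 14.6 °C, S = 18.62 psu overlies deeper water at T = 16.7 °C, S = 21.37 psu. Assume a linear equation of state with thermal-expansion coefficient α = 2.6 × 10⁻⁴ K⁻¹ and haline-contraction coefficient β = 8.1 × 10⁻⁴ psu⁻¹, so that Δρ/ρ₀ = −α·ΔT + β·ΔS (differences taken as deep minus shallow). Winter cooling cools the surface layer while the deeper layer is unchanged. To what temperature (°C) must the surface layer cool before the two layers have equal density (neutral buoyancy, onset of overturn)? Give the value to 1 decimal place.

Neutral buoyancy requires Δρ = 0, i.e. −α(T_deep − T_surf′) + β(S_deep − S_surf) = 0.
T_surf′ = T_deep − (β/α)·ΔS = 16.7 − (8.1 × 10⁻⁴/2.6 × 10⁻⁴)·(+2.75) = 8.133 °C.
Cooling required: 14.6 − (8.133) = 6.467 °C.

8.1 °C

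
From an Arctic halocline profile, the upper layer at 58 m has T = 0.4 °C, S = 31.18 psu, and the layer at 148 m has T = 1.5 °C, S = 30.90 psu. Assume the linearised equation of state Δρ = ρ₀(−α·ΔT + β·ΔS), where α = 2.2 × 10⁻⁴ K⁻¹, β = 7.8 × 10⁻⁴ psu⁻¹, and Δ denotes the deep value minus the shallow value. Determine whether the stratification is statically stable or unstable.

ΔT = 1.5 − 0.4 = +1.1 K and ΔS = 30.90 − 31.18 = -0.28 psu (deep − shallow).
−αΔT = -2.42 × 10⁻⁴; βΔS = -2.184 × 10⁻⁴; sum Δρ/ρ₀ = -4.604 × 10⁻⁴.
Δρ/ρ₀ < 0, so Δρ < 0: deeper water is lighter → statically unstable; the column would overturn.

unstable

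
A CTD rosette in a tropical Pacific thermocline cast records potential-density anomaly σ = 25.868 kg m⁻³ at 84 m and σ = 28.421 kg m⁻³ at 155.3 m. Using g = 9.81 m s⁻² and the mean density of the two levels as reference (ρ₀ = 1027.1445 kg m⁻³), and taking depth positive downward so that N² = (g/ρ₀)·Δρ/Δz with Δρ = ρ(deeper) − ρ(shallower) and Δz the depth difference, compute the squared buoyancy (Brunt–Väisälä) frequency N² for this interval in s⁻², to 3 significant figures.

Δρ = 1028.421 − 1025.868 = 2.553 kg m⁻³ over Δz = 155.3 − 84 = 71.3 m.
N² = (9.81/1027.1445) × (2.553/71.3) = 3.4198 × 10⁻⁴ s⁻² ≈ 3.42 × 10⁻⁴ s⁻².

3.42 × 10⁻⁴ s⁻²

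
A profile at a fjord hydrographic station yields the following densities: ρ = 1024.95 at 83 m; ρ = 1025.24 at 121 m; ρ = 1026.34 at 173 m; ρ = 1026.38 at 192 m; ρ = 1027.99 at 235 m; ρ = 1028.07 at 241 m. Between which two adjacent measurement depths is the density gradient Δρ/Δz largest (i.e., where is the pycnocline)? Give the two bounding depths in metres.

192–235 m

Compute the density gradient over each adjacent pair:
  83–121 m: Δρ/Δz = 0.29/38 = 7.6 × 10⁻³ kg m⁻⁴
  121–173 m: Δρ/Δz = 1.10/52 = 0.021 kg m⁻⁴
  173–192 m: Δρ/Δz = 0.04/19 = 2.1 × 10⁻³ kg m⁻⁴
  192–235 m: Δρ/Δz = 1.61/43 = 0.037 kg m⁻⁴
  235–241 m: Δρ/Δz = 0.08/6 = 0.013 kg m⁻⁴
The largest gradient is in the 192–235 m interval — the pycnocline.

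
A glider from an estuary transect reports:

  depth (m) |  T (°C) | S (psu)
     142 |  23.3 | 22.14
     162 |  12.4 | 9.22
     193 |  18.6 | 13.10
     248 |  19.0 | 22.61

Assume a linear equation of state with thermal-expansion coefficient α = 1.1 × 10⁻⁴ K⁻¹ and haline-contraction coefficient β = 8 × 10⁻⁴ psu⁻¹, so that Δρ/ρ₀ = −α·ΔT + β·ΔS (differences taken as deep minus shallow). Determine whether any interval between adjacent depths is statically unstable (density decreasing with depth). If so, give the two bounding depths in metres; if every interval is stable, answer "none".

Evaluate Δρ/ρ₀ = −αΔT + βΔS across each adjacent pair:
  142–162 m: −αΔT+βΔS = −(1.1 × 10⁻⁴)(-10.9)+(8 × 10⁻⁴)(-12.92) = -9.1 × 10⁻³ → UNSTABLE
  162–193 m: −αΔT+βΔS = −(1.1 × 10⁻⁴)(+6.2)+(8 × 10⁻⁴)(+3.88) = 2.4 × 10⁻³ → stable
  193–248 m: −αΔT+βΔS = −(1.1 × 10⁻⁴)(+0.4)+(8 × 10⁻⁴)(+9.51) = 7.6 × 10⁻³ → stable
The 142–162 m interval has Δρ < 0: lighter water underlies denser water.

142–162 m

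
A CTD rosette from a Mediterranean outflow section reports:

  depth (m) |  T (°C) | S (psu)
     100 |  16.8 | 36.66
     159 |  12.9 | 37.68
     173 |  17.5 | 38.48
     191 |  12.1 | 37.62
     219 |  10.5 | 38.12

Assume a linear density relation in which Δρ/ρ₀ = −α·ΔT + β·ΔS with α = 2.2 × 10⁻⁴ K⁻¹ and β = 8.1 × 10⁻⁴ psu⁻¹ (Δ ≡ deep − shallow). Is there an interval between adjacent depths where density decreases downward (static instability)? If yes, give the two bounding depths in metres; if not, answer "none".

159–173 m

Evaluate Δρ/ρ₀ = −αΔT + βΔS across each adjacent pair:
  100–159 m: −αΔT+βΔS = −(2.2 × 10⁻⁴)(-3.9)+(8.1 × 10⁻⁴)(+1.02) = 1.7 × 10⁻³ → stable
  159–173 m: −αΔT+βΔS = −(2.2 × 10⁻⁴)(+4.6)+(8.1 × 10⁻⁴)(+0.80) = -3.6 × 10⁻⁴ → UNSTABLE
  173–191 m: −αΔT+βΔS = −(2.2 × 10⁻⁴)(-5.4)+(8.1 × 10⁻⁴)(-0.86) = 4.9 × 10⁻⁴ → stable
  191–219 m: −αΔT+βΔS = −(2.2 × 10⁻⁴)(-1.6)+(8.1 × 10⁻⁴)(+0.50) = 7.6 × 10⁻⁴ → stable
The 159–173 m interval has Δρ < 0: lighter water underlies denser water.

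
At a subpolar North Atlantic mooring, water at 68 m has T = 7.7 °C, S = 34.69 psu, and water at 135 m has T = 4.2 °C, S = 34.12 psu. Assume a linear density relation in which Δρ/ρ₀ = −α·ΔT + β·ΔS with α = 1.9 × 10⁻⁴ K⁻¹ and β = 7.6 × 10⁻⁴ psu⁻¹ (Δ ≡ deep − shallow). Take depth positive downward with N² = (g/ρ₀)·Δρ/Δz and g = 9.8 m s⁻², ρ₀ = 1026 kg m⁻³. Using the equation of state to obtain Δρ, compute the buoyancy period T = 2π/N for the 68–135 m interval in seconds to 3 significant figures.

ΔT = -3.5 K, ΔS = -0.57 psu (deep − shallow).
Δρ/ρ₀ = −αΔT + βΔS = 6.65 × 10⁻⁴ − 4.332 × 10⁻⁴ = 2.318 × 10⁻⁴, so Δρ ≈ 0.2378 kg m⁻³.
N² = (g/ρ₀)·Δρ/Δz = g·(Δρ/ρ₀)/Δz = 9.8 × 2.318 × 10⁻⁴ / 67 = 3.3905 × 10⁻⁵ s⁻².
N = √(3.3905 × 10⁻⁵) = 5.8228 × 10⁻³ rad s⁻¹ → T = 2π/N = 1.0791 × 10³ s ≈ 1.08 × 10³ s.

1.08 × 10³ s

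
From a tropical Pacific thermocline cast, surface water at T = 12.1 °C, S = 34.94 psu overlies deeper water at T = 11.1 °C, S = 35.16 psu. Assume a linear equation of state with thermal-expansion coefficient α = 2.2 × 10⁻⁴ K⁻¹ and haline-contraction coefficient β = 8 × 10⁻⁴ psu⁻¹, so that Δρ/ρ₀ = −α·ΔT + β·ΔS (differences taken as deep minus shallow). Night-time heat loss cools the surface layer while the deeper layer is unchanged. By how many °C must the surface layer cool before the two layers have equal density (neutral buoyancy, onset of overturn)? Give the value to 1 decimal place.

Neutral buoyancy requires Δρ = 0, i.e. −α(T_deep − T_surf′) + β(S_deep − S_surf) = 0.
T_surf′ = T_deep − (β/α)·ΔS = 11.1 − (8 × 10⁻⁴/2.2 × 10⁻⁴)·(+0.22) = 10.300 °C.
Cooling required: 12.1 − (10.300) = 1.800 °C.

1.8 °C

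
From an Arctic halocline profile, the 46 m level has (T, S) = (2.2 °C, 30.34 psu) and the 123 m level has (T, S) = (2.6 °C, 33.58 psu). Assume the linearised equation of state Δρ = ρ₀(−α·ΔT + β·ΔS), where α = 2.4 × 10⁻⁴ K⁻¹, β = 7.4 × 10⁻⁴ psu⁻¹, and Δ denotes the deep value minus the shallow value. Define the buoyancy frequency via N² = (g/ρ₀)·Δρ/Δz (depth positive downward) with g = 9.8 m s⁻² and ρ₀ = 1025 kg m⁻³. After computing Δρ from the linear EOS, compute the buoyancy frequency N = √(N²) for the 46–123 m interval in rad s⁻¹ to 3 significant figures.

ΔT = +0.4 K, ΔS = +3.24 psu (deep − shallow).
Δρ/ρ₀ = −αΔT + βΔS = -9.60 × 10⁻⁵ + 2.3976 × 10⁻³ = 2.3016 × 10⁻³, so Δρ ≈ 2.359 kg m⁻³.
N² = (g/ρ₀)·Δρ/Δz = g·(Δρ/ρ₀)/Δz = 9.8 × 2.3016 × 10⁻³ / 77 = 2.9293 × 10⁻⁴ s⁻².
N = √(2.9293 × 10⁻⁴) = 0.017115 rad s⁻¹ ≈ 0.0171 rad s⁻¹.

0.0171 rad s⁻¹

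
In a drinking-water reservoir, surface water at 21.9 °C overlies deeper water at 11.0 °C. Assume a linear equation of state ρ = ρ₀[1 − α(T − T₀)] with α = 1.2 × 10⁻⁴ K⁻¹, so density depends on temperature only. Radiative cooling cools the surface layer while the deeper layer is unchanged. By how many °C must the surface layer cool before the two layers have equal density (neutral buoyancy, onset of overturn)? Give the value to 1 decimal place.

10.9 °C

With temperature the only control, equal density requires T_surf′ = T_deep.
T_surf′ = 11.0 °C.
Cooling required: 21.9 − 11.0 = 10.9 °C.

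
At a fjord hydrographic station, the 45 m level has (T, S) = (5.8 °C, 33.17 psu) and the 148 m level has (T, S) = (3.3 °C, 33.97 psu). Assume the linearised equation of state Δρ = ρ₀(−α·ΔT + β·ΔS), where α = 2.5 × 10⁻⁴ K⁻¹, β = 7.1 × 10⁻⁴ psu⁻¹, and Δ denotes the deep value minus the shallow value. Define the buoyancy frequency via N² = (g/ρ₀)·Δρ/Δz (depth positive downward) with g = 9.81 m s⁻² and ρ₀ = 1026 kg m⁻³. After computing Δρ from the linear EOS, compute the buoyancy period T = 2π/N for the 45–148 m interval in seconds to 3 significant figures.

589 s

ΔT = -2.5 K, ΔS = +0.80 psu (deep − shallow).
Δρ/ρ₀ = −αΔT + βΔS = 6.25 × 10⁻⁴ + 5.68 × 10⁻⁴ = 1.193 × 10⁻³, so Δρ ≈ 1.224 kg m⁻³.
N² = (g/ρ₀)·Δρ/Δz = g·(Δρ/ρ₀)/Δz = 9.81 × 1.193 × 10⁻³ / 103 = 1.1362 × 10⁻⁴ s⁻².
N = √(1.1362 × 10⁻⁴) = 0.010659 rad s⁻¹ → T = 2π/N = 589.47 s ≈ 589 s.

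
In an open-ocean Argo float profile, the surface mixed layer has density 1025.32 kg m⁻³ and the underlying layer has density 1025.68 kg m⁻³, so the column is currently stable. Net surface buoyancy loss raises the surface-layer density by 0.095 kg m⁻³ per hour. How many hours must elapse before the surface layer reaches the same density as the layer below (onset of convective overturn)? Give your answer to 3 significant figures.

Density deficit of the surface layer: 1025.68 − 1025.32 = 0.36 kg m⁻³.
Required change = 0.36 / 0.095 = 3.79 hours.

3.79 hours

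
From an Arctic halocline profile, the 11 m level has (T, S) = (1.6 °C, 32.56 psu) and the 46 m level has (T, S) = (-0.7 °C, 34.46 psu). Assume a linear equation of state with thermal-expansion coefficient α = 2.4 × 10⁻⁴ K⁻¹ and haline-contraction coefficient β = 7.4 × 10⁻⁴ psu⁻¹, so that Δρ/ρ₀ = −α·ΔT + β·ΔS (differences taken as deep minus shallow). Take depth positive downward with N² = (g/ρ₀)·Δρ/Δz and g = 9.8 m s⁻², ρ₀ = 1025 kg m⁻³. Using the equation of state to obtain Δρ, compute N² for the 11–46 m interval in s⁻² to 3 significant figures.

ΔT = -2.3 K, ΔS = +1.90 psu (deep − shallow).
Δρ/ρ₀ = −αΔT + βΔS = 5.52 × 10⁻⁴ + 1.406 × 10⁻³ = 1.958 × 10⁻³, so Δρ ≈ 2.007 kg m⁻³.
N² = (g/ρ₀)·Δρ/Δz = g·(Δρ/ρ₀)/Δz = 9.8 × 1.958 × 10⁻³ / 35 = 5.4824 × 10⁻⁴ s⁻² ≈ 5.48 × 10⁻⁴ s⁻².

5.48 × 10⁻⁴ s⁻²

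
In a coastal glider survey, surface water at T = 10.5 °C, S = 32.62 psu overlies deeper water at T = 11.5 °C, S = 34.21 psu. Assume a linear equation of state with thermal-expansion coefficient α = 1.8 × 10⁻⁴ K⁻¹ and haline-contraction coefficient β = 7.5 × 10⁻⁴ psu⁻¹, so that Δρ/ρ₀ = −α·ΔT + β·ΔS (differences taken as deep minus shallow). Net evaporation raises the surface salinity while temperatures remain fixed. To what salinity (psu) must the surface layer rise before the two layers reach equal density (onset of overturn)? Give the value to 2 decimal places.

33.97 psu

Neutral buoyancy requires −α(T_deep − T_surf) + β(S_deep − S_surf′) = 0.
S_surf′ = S_deep − (α/β)·ΔT = 34.21 − (1.8 × 10⁻⁴/7.5 × 10⁻⁴)·(+1.0) = 33.9700 psu.
Increase required: 33.9700 − 32.62 = 1.3500 psu.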